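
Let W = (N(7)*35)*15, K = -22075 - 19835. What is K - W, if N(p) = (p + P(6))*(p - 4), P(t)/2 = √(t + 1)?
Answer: -52935 - 3150*√7 ≈ -61269.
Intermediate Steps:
P(t) = 2*√(1 + t) (P(t) = 2*√(t + 1) = 2*√(1 + t))
N(p) = (-4 + p)*(p + 2*√7) (N(p) = (p + 2*√(1 + 6))*(p - 4) = (p + 2*√7)*(-4 + p) = (-4 + p)*(p + 2*√7))
K = -41910
W = 11025 + 3150*√7 (W = ((7² - 8*√7 - 4*7 + 2*7*√7)*35)*15 = ((49 - 8*√7 - 28 + 14*√7)*35)*15 = ((21 + 6*√7)*35)*15 = (735 + 210*√7)*15 = 11025 + 3150*√7 ≈ 19359.)
K - W = -41910 - (11025 + 3150*√7) = -41910 + (-11025 - 3150*√7) = -52935 - 3150*√7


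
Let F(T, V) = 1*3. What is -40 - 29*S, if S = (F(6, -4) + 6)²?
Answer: -2389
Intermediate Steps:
F(T, V) = 3
S = 81 (S = (3 + 6)² = 9² = 81)
-40 - 29*S = -40 - 29*81 = -40 - 2349 = -2389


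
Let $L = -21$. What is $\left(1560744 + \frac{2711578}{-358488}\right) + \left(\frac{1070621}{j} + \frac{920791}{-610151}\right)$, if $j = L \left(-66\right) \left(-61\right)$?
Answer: $\frac{267243336695074226701}{171230553249756} \approx 1.5607 \cdot 10^{6}$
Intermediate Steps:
$j = -84546$ ($j = \left(-21\right) \left(-66\right) \left(-61\right) = 1386 \left(-61\right) = -84546$)
$\left(1560744 + \frac{2711578}{-358488}\right) + \left(\frac{1070621}{j} + \frac{920791}{-610151}\right) = \left(1560744 + \frac{2711578}{-358488}\right) + \left(\frac{1070621}{-84546} + \frac{920791}{-610151}\right) = \left(1560744 + 2711578 \left(- \frac{1}{358488}\right)\right) + \left(1070621 \left(- \frac{1}{84546}\right) + 920791 \left(- \frac{1}{610151}\right)\right) = \left(1560744 - \frac{1355789}{179244}\right) - \frac{731089669657}{51585826446} = \frac{279752641747}{179244} - \frac{731089669657}{51585826446} = \frac{267243336695074226701}{171230553249756}$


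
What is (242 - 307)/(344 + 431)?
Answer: -13/155 ≈ -0.083871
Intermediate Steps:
(242 - 307)/(344 + 431) = -65/775 = -65*1/775 = -13/155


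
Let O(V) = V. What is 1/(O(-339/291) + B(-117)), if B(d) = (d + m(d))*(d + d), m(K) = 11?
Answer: 97/2405875 ≈ 4.0318e-5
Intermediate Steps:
B(d) = 2*d*(11 + d) (B(d) = (d + 11)*(d + d) = (11 + d)*(2*d) = 2*d*(11 + d))
1/(O(-339/291) + B(-117)) = 1/(-339/291 + 2*(-117)*(11 - 117)) = 1/(-339*1/291 + 2*(-117)*(-106)) = 1/(-113/97 + 24804) = 1/(2405875/97) = 97/2405875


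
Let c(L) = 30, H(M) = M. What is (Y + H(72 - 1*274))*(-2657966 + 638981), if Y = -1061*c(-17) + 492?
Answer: 63678786900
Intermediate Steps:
Y = -31338 (Y = -1061*30 + 492 = -31830 + 492 = -31338)
(Y + H(72 - 1*274))*(-2657966 + 638981) = (-31338 + (72 - 1*274))*(-2657966 + 638981) = (-31338 + (72 - 274))*(-2018985) = (-31338 - 202)*(-2018985) = -31540*(-2018985) = 63678786900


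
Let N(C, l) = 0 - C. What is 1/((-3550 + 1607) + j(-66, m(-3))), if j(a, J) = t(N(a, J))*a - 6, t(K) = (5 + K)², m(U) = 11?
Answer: -1/334655 ≈ -2.9882e-6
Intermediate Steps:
N(C, l) = -C
j(a, J) = -6 + a*(5 - a)² (j(a, J) = (5 - a)²*a - 6 = a*(5 - a)² - 6 = -6 + a*(5 - a)²)
1/((-3550 + 1607) + j(-66, m(-3))) = 1/((-3550 + 1607) + (-6 - 66*(-5 - 66)²)) = 1/(-1943 + (-6 - 66*(-71)²)) = 1/(-1943 + (-6 - 66*5041)) = 1/(-1943 + (-6 - 332706)) = 1/(-1943 - 332712) = 1/(-334655) = -1/334655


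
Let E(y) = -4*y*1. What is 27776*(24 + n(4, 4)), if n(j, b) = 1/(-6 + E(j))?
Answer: 7318976/11 ≈ 6.6536e+5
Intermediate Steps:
E(y) = -4*y
n(j, b) = 1/(-6 - 4*j)
27776*(24 + n(4, 4)) = 27776*(24 - 1/(6 + 4*4)) = 27776*(24 - 1/(6 + 16)) = 27776*(24 - 1/22) = 27776*(527/22) = 7318976/11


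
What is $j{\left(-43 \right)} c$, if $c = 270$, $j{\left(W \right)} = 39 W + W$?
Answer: $-464400$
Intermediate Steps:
$j{\left(W \right)} = 40 W$
$j{\left(-43 \right)} c = 40 \left(-43\right) 270 = \left(-1720\right) 270 = -464400$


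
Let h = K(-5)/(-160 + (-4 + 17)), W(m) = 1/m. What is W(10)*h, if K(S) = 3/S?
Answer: 1/2450 ≈ 0.00040816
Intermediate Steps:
h = 1/245 (h = (3/(-5))/(-160 + (-4 + 17)) = (3*(-⅕))/(-160 + 13) = -⅗/(-147) = -1/147*(-⅗) = 1/245 ≈ 0.0040816)
W(10)*h = (1/245)/10 = (⅒)*(1/245) = 1/2450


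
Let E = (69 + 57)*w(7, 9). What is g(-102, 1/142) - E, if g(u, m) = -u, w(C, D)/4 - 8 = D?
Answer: -8466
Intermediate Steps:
w(C, D) = 32 + 4*D
E = 8568 (E = (69 + 57)*(32 + 4*9) = 126*(32 + 36) = 126*68 = 8568)
g(-102, 1/142) - E = -1*(-102) - 1*8568 = 102 - 8568 = -8466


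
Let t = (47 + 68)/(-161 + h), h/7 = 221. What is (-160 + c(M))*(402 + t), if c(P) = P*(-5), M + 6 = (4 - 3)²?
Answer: -8359305/154 ≈ -54281.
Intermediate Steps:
h = 1547 (h = 7*221 = 1547)
t = 115/1386 (t = (47 + 68)/(-161 + 1547) = 115/1386 ≈ 0.082973)
M = -5 (M = -6 + (4 - 3)² = -6 + 1² = -6 + 1 = -5)
c(P) = -5*P
(-160 + c(M))*(402 + t) = (-160 - 5*(-5))*(402 + 115/1386) = (-160 + 25)*(557287/1386) = -135*557287/1386 = -8359305/154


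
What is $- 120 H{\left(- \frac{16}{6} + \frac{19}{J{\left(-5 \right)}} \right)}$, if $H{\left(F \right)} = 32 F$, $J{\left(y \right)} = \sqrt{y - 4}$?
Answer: $10240 + 24320 i \approx 10240.0 + 24320.0 i$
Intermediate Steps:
$J{\left(y \right)} = \sqrt{-4 + y}$
$- 120 H{\left(- \frac{16}{6} + \frac{19}{J{\left(-5 \right)}} \right)} = - 120 \cdot 32 \left(- \frac{16}{6} + \frac{19}{\sqrt{-4 - 5}}\right) = - 120 \cdot 32 \left(\left(-16\right) \frac{1}{6} + \frac{19}{\sqrt{-9}}\right) = - 120 \cdot 32 \left(- \frac{8}{3} + \frac{19}{3 i}\right) = - 120 \cdot 32 \left(- \frac{8}{3} + 19 \left(- \frac{i}{3}\right)\right) = - 120 \cdot 32 \left(- \frac{8}{3} - \frac{19 i}{3}\right) = - 120 \left(- \frac{256}{3} - \frac{608 i}{3}\right) = 10240 + 24320 i$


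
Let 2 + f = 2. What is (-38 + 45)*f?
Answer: 0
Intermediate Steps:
f = 0 (f = -2 + 2 = 0)
(-38 + 45)*f = (-38 + 45)*0 = 7*0 = 0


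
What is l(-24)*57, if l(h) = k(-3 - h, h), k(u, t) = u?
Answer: 1197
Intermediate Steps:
l(h) = -3 - h
l(-24)*57 = (-3 - 1*(-24))*57 = (-3 + 24)*57 = 21*57 = 1197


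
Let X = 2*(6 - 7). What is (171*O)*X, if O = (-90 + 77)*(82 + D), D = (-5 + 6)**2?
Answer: 369018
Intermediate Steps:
D = 1 (D = 1**2 = 1)
X = -2 (X = 2*(-1) = -2)
O = -1079 (O = (-90 + 77)*(82 + 1) = -13*83 = -1079)
(171*O)*X = (171*(-1079))*(-2) = -184509*(-2) = 369018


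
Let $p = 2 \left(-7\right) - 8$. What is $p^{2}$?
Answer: $484$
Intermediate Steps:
$p = -22$ ($p = -14 - 8 = -22$)
$p^{2} = \left(-22\right)^{2} = 484$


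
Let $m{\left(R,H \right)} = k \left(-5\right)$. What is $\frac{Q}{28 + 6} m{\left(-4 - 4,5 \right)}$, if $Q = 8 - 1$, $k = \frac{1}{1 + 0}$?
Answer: $- \frac{35}{34} \approx -1.0294$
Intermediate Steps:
$k = 1$ ($k = 1^{-1} = 1$)
$m{\left(R,H \right)} = -5$ ($m{\left(R,H \right)} = 1 \left(-5\right) = -5$)
$Q = 7$
$\frac{Q}{28 + 6} m{\left(-4 - 4,5 \right)} = \frac{7}{28 + 6} \left(-5\right) = \frac{7}{34} \left(-5\right) = - \frac{35}{34}$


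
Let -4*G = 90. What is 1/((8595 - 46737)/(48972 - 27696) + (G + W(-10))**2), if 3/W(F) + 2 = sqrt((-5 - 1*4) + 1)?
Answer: 91984422/48633633977 - 8033463*I*sqrt(2)/97267267954 ≈ 0.0018914 - 0.0001168*I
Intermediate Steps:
G = -45/2 (G = -1/4*90 = -45/2 ≈ -22.500)
W(F) = 3/(-2 + 2*I*sqrt(2)) (W(F) = 3/(-2 + sqrt((-5 - 1*4) + 1)) = 3/(-2 + sqrt((-5 - 4) + 1)) = 3/(-2 + sqrt(-9 + 1)) = 3/(-2 + sqrt(-8)) = 3/(-2 + 2*I*sqrt(2)))
1/((8595 - 46737)/(48972 - 27696) + (G + W(-10))**2) = 1/((8595 - 46737)/(48972 - 27696) + (-45/2 + (-1/2 - I*sqrt(2)/2))**2) = 1/(-38142/21276 + (-23 - I*sqrt(2)/2)**2) = 1/(-38142*1/21276 + (-23 - I*sqrt(2)/2)**2) = 1/(-2119/1182 + (-23 - I*sqrt(2)/2)**2)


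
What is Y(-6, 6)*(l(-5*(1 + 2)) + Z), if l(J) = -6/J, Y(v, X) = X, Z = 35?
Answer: 1062/5 ≈ 212.40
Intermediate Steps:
Y(-6, 6)*(l(-5*(1 + 2)) + Z) = 6*(-6*(-1/(5*(1 + 2))) + 35) = 6*(-6/((-5*3)) + 35) = 6*(-6/(-15) + 35) = 6*(-6*(-1/15) + 35) = 6*(⅖ + 35) = 6*(177/5) = 1062/5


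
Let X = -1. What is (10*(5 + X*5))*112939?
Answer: 0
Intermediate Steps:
(10*(5 + X*5))*112939 = (10*(5 - 1*5))*112939 = (10*(5 - 5))*112939 = (10*0)*112939 = 0*112939 = 0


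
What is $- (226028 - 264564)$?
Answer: $38536$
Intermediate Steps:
$- (226028 - 264564) = \left(-1\right) \left(-38536\right) = 38536$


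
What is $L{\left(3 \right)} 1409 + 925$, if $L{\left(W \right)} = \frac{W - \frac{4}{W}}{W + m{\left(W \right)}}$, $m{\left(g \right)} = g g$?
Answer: $\frac{40345}{36} \approx 1120.7$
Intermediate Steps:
$m{\left(g \right)} = g^{2}$
$L{\left(W \right)} = \frac{W - \frac{4}{W}}{W + W^{2}}$
$L{\left(3 \right)} 1409 + 925 = \frac{-4 + 3^{2}}{9 \left(1 + 3\right)} 1409 + 925 = \frac{-4 + 9}{9 \cdot 4} \cdot 1409 + 925 = \frac{1}{9} \cdot \frac{1}{4} \cdot 5 \cdot 1409 + 925 = \frac{5}{36} \cdot 1409 + 925 = \frac{7045}{36} + 925 = \frac{40345}{36}$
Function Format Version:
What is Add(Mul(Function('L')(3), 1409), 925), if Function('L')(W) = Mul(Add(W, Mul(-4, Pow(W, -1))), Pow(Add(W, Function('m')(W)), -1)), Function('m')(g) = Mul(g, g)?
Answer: Rational(40345, 36) ≈ 1120.7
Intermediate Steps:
Function('m')(g) = Pow(g, 2)
Function('L')(W) = Mul(Pow(Add(W, Pow(W, 2)), -1), Add(W, Mul(-4, Pow(W, -1)))) (Function('L')(W) = Mul(Add(W, Mul(-4, Pow(W, -1))), Pow(Add(W, Pow(W, 2)), -1)) = Mul(Pow(Add(W, Pow(W, 2)), -1), Add(W, Mul(-4, Pow(W, -1)))))
Add(Mul(Function('L')(3), 1409), 925) = Add(Mul(Mul(Pow(3, -2), Pow(Add(1, 3), -1), Add(-4, Pow(3, 2))), 1409), 925) = Add(Mul(Mul(Rational(1, 9), Pow(4, -1), Add(-4, 9)), 1409), 925) = Add(Mul(Mul(Rational(1, 9), Rational(1, 4), 5), 1409), 925) = Add(Mul(Rational(5, 36), 1409), 925) = Add(Rational(7045, 36), 925) = Rational(40345, 36)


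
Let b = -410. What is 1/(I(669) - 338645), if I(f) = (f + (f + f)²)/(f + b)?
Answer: -259/85918142 ≈ -3.0145e-6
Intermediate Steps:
I(f) = (f + 4*f²)/(-410 + f) (I(f) = (f + (f + f)²)/(f - 410) = (f + (2*f)²)/(-410 + f) = (f + 4*f²)/(-410 + f))
1/(I(669) - 338645) = 1/(669*(1 + 4*669)/(-410 + 669) - 338645) = 1/(669*(1 + 2676)/259 - 338645) = 1/(669*(1/259)*2677 - 338645) = 1/(1790913/259 - 338645) = 1/(-85918142/259) = -259/85918142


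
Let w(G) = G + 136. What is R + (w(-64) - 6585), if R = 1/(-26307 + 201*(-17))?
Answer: -193592413/29724 ≈ -6513.0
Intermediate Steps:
w(G) = 136 + G
R = -1/29724 (R = 1/(-26307 - 3417) = 1/(-29724) = -1/29724 ≈ -3.3643e-5)
R + (w(-64) - 6585) = -1/29724 + ((136 - 64) - 6585) = -1/29724 + (72 - 6585) = -1/29724 - 6513 = -193592413/29724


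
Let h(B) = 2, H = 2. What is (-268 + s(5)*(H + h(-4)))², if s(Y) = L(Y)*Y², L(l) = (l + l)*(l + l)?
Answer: 94711824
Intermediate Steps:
L(l) = 4*l² (L(l) = (2*l)*(2*l) = 4*l²)
s(Y) = 4*Y⁴ (s(Y) = (4*Y²)*Y² = 4*Y⁴)
(-268 + s(5)*(H + h(-4)))² = (-268 + (4*5⁴)*(2 + 2))² = (-268 + (4*625)*4)² = (-268 + 2500*4)² = (-268 + 10000)² = 9732² = 94711824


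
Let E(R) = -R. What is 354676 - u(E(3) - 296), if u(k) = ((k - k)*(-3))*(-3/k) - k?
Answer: 354377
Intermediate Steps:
u(k) = -k (u(k) = (0*(-3))*(-3/k) - k = 0*(-3/k) - k = 0 - k = -k)
354676 - u(E(3) - 296) = 354676 - (-1)*(-1*3 - 296) = 354676 - (-1)*(-3 - 296) = 354676 - (-1)*(-299) = 354676 - 1*299 = 354676 - 299 = 354377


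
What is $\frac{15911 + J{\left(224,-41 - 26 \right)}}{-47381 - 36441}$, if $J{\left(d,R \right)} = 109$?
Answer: $- \frac{8010}{41911} \approx -0.19112$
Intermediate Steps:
$\frac{15911 + J{\left(224,-41 - 26 \right)}}{-47381 - 36441} = \frac{15911 + 109}{-47381 - 36441} = \frac{16020}{-83822} = 16020 \left(- \frac{1}{83822}\right) = - \frac{8010}{41911}$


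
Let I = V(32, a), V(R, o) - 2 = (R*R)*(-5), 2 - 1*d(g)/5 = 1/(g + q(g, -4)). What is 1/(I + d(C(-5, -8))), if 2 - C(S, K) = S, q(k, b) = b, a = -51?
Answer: -3/15329 ≈ -0.00019571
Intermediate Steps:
C(S, K) = 2 - S
d(g) = 10 - 5/(-4 + g) (d(g) = 10 - 5/(g - 4) = 10 - 5/(-4 + g))
V(R, o) = 2 - 5*R² (V(R, o) = 2 + (R*R)*(-5) = 2 + R²*(-5) = 2 - 5*R²)
I = -5118 (I = 2 - 5*32² = 2 - 5*1024 = 2 - 5120 = -5118)
1/(I + d(C(-5, -8))) = 1/(-5118 + 5*(-9 + 2*(2 - 1*(-5)))/(-4 + (2 - 1*(-5)))) = 1/(-5118 + 5*(-9 + 2*(2 + 5))/(-4 + (2 + 5))) = 1/(-5118 + 5*(-9 + 2*7)/(-4 + 7)) = 1/(-5118 + 5*(-9 + 14)/3) = 1/(-5118 + 5*(⅓)*5) = 1/(-5118 + 25/3) = 1/(-15329/3) = -3/15329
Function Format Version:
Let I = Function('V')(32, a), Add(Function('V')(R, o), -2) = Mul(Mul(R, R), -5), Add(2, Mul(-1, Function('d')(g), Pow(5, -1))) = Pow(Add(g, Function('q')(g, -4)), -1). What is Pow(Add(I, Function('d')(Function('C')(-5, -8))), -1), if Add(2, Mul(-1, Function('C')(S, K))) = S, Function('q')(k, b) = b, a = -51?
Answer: Rational(-3, 15329) ≈ -0.00019571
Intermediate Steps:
Function('C')(S, K) = Add(2, Mul(-1, S))
Function('d')(g) = Add(10, Mul(-5, Pow(Add(-4, g), -1))) (Function('d')(g) = Add(10, Mul(-5, Pow(Add(g, -4), -1))) = Add(10, Mul(-5, Pow(Add(-4, g), -1))))
Function('V')(R, o) = Add(2, Mul(-5, Pow(R, 2))) (Function('V')(R, o) = Add(2, Mul(Mul(R, R), -5)) = Add(2, Mul(Pow(R, 2), -5)) = Add(2, Mul(-5, Pow(R, 2))))
I = -5118 (I = Add(2, Mul(-5, Pow(32, 2))) = Add(2, Mul(-5, 1024)) = Add(2, -5120) = -5118)
Pow(Add(I, Function('d')(Function('C')(-5, -8))), -1) = Pow(Add(-5118, Mul(5, Pow(Add(-4, Add(2, Mul(-1, -5))), -1), Add(-9, Mul(2, Add(2, Mul(-1, -5)))))), -1) = Pow(Add(-5118, Mul(5, Pow(Add(-4, Add(2, 5)), -1), Add(-9, Mul(2, Add(2, 5))))), -1) = Pow(Add(-5118, Mul(5, Pow(Add(-4, 7), -1), Add(-9, Mul(2, 7)))), -1) = Pow(Add(-5118, Mul(5, Pow(3, -1), Add(-9, 14))), -1) = Pow(Add(-5118, Mul(5, Rational(1, 3), 5)), -1) = Pow(Add(-5118, Rational(25, 3)), -1) = Pow(Rational(-15329, 3), -1) = Rational(-3, 15329)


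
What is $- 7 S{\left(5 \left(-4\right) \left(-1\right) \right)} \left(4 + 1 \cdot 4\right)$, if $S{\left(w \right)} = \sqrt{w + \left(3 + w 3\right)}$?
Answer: $- 56 \sqrt{83} \approx -510.18$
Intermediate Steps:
$S{\left(w \right)} = \sqrt{3 + 4 w}$ ($S{\left(w \right)} = \sqrt{w + \left(3 + 3 w\right)} = \sqrt{3 + 4 w}$)
$- 7 S{\left(5 \left(-4\right) \left(-1\right) \right)} \left(4 + 1 \cdot 4\right) = - 7 \sqrt{3 + 4 \cdot 5 \left(-4\right) \left(-1\right)} \left(4 + 1 \cdot 4\right) = - 7 \sqrt{3 + 4 \left(\left(-20\right) \left(-1\right)\right)} \left(4 + 4\right) = - 7 \sqrt{3 + 4 \cdot 20} \cdot 8 = - 7 \sqrt{3 + 80} \cdot 8 = - 7 \sqrt{83} \cdot 8 = - 56 \sqrt{83}$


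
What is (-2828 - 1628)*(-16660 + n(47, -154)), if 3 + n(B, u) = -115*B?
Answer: 98335008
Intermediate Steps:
n(B, u) = -3 - 115*B
(-2828 - 1628)*(-16660 + n(47, -154)) = (-2828 - 1628)*(-16660 + (-3 - 115*47)) = -4456*(-16660 + (-3 - 5405)) = -4456*(-16660 - 5408) = -4456*(-22068) = 98335008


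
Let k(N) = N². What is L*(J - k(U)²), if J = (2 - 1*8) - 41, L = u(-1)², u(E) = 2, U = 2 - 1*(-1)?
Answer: -512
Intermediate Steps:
U = 3 (U = 2 + 1 = 3)
L = 4 (L = 2² = 4)
J = -47 (J = (2 - 8) - 41 = -6 - 41 = -47)
L*(J - k(U)²) = 4*(-47 - (3²)²) = 4*(-47 - 1*9²) = 4*(-47 - 1*81) = 4*(-47 - 81) = 4*(-128) = -512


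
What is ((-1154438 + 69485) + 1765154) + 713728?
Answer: 1393929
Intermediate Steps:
((-1154438 + 69485) + 1765154) + 713728 = (-1084953 + 1765154) + 713728 = 680201 + 713728 = 1393929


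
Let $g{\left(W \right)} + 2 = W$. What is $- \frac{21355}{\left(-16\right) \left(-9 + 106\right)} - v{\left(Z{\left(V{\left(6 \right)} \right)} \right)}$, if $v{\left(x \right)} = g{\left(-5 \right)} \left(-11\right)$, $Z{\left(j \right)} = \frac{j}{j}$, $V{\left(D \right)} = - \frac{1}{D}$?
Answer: $- \frac{98149}{1552} \approx -63.24$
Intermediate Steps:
$g{\left(W \right)} = -2 + W$
$Z{\left(j \right)} = 1$
$v{\left(x \right)} = 77$ ($v{\left(x \right)} = \left(-2 - 5\right) \left(-11\right) = \left(-7\right) \left(-11\right) = 77$)
$- \frac{21355}{\left(-16\right) \left(-9 + 106\right)} - v{\left(Z{\left(V{\left(6 \right)} \right)} \right)} = - \frac{21355}{\left(-16\right) \left(-9 + 106\right)} - 77 = - \frac{21355}{\left(-16\right) 97} - 77 = - \frac{21355}{-1552} - 77 = \left(-21355\right) \left(- \frac{1}{1552}\right) - 77 = \frac{21355}{1552} - 77 = - \frac{98149}{1552}$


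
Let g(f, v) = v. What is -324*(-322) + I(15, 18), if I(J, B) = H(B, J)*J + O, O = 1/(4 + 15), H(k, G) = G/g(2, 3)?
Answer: 1983658/19 ≈ 1.0440e+5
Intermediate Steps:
H(k, G) = G/3
O = 1/19 ≈ 0.052632
I(J, B) = 1/19 + J²/3 (I(J, B) = (J/3)*J + 1/19 = J²/3 + 1/19 = 1/19 + J²/3)
-324*(-322) + I(15, 18) = -324*(-322) + (1/19 + (⅓)*15²) = 104328 + (1/19 + (⅓)*225) = 104328 + (1/19 + 75) = 104328 + 1426/19 = 1983658/19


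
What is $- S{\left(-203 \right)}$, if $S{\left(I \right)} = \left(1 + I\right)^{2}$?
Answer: $-40804$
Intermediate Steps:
$- S{\left(-203 \right)} = - \left(1 - 203\right)^{2} = - \left(-202\right)^{2} = \left(-1\right) 40804 = -40804$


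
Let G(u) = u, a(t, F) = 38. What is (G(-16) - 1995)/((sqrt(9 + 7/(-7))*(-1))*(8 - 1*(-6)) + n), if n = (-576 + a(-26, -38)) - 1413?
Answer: 3923461/3804833 - 56308*sqrt(2)/3804833 ≈ 1.0103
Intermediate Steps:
n = -1951 (n = (-576 + 38) - 1413 = -538 - 1413 = -1951)
(G(-16) - 1995)/((sqrt(9 + 7/(-7))*(-1))*(8 - 1*(-6)) + n) = (-16 - 1995)/((sqrt(9 + 7/(-7))*(-1))*(8 - 1*(-6)) - 1951) = -2011/((sqrt(9 + 7*(-1/7))*(-1))*(8 + 6) - 1951) = -2011/((sqrt(9 - 1)*(-1))*14 - 1951) = -2011/((sqrt(8)*(-1))*14 - 1951) = -2011/(((2*sqrt(2))*(-1))*14 - 1951) = -2011/(-2*sqrt(2)*14 - 1951) = -2011/(-28*sqrt(2) - 1951) = -2011/(-1951 - 28*sqrt(2))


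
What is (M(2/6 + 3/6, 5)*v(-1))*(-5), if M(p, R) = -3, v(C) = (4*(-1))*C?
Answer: 60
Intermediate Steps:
v(C) = -4*C
(M(2/6 + 3/6, 5)*v(-1))*(-5) = -(-12)*(-1)*(-5) = -3*4*(-5) = -12*(-5) = 60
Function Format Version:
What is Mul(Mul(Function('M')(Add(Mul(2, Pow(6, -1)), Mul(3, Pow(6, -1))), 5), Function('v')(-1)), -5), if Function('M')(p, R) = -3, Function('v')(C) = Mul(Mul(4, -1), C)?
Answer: 60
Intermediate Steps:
Function('v')(C) = Mul(-4, C)
Mul(Mul(Function('M')(Add(Mul(2, Pow(6, -1)), Mul(3, Pow(6, -1))), 5), Function('v')(-1)), -5) = Mul(Mul(-3, Mul(-4, -1)), -5) = Mul(Mul(-3, 4), -5) = Mul(-12, -5) = 60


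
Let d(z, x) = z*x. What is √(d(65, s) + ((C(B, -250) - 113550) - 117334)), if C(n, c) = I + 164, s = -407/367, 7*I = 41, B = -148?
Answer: I*√1523133942442/2569 ≈ 480.4*I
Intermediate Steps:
I = 41/7 (I = (⅐)*41 = 41/7 ≈ 5.8571)
s = -407/367 (s = -407*1/367 = -407/367 ≈ -1.1090)
C(n, c) = 1189/7 (C(n, c) = 41/7 + 164 = 1189/7)
d(z, x) = x*z
√(d(65, s) + ((C(B, -250) - 113550) - 117334)) = √(-407/367*65 + ((1189/7 - 113550) - 117334)) = √(-26455/367 + (-793661/7 - 117334)) = √(-26455/367 - 1614999/7) = √(-592889818/2569) = I*√1523133942442/2569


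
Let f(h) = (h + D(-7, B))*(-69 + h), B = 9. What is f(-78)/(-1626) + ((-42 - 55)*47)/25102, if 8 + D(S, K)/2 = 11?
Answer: -45515417/6802642 ≈ -6.6908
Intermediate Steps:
D(S, K) = 6 (D(S, K) = -16 + 2*11 = -16 + 22 = 6)
f(h) = (-69 + h)*(6 + h) (f(h) = (h + 6)*(-69 + h) = (6 + h)*(-69 + h) = (-69 + h)*(6 + h))
f(-78)/(-1626) + ((-42 - 55)*47)/25102 = (-414 + (-78)² - 63*(-78))/(-1626) + ((-42 - 55)*47)/25102 = (-414 + 6084 + 4914)*(-1/1626) - 97*47*(1/25102) = 10584*(-1/1626) - 4559*1/25102 = -1764/271 - 4559/25102 = -45515417/6802642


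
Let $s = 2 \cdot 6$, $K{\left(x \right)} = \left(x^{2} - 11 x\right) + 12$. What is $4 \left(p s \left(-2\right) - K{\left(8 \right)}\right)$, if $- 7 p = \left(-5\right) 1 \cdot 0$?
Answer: $48$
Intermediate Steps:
$K{\left(x \right)} = 12 + x^{2} - 11 x$
$s = 12$
$p = 0$ ($p = - \frac{\left(-5\right) 1 \cdot 0}{7} = - \frac{\left(-5\right) 0}{7} = \left(- \frac{1}{7}\right) 0 = 0$)
$4 \left(p s \left(-2\right) - K{\left(8 \right)}\right) = 4 \left(0 \cdot 12 \left(-2\right) - \left(12 + 8^{2} - 88\right)\right) = 4 \left(0 \left(-2\right) - \left(12 + 64 - 88\right)\right) = 4 \left(0 - -12\right) = 4 \left(0 + 12\right) = 4 \cdot 12 = 48$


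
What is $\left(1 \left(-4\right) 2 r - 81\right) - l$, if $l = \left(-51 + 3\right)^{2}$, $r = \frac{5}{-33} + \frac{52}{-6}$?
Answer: $- \frac{25459}{11} \approx -2314.5$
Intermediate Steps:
$r = - \frac{97}{11}$ ($r = 5 \left(- \frac{1}{33}\right) + 52 \left(- \frac{1}{6}\right) = - \frac{5}{33} - \frac{26}{3} = - \frac{97}{11} \approx -8.8182$)
$l = 2304$ ($l = \left(-48\right)^{2} = 2304$)
$\left(1 \left(-4\right) 2 r - 81\right) - l = \left(1 \left(-4\right) 2 \left(- \frac{97}{11}\right) - 81\right) - 2304 = \left(\left(-4\right) 2 \left(- \frac{97}{11}\right) - 81\right) - 2304 = \left(\left(-8\right) \left(- \frac{97}{11}\right) - 81\right) - 2304 = \left(\frac{776}{11} - 81\right) - 2304 = - \frac{115}{11} - 2304 = - \frac{25459}{11}$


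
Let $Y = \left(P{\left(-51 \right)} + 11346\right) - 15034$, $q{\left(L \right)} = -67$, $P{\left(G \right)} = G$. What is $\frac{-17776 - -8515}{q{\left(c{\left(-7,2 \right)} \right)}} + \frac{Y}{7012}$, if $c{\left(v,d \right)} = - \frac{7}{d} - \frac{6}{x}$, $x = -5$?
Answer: $\frac{64687619}{469804} \approx 137.69$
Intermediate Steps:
$c{\left(v,d \right)} = \frac{6}{5} - \frac{7}{d}$ ($c{\left(v,d \right)} = - \frac{7}{d} - \frac{6}{-5} = - \frac{7}{d} - - \frac{6}{5} = - \frac{7}{d} + \frac{6}{5} = \frac{6}{5} - \frac{7}{d}$)
$Y = -3739$ ($Y = \left(-51 + 11346\right) - 15034 = 11295 - 15034 = -3739$)
$\frac{-17776 - -8515}{q{\left(c{\left(-7,2 \right)} \right)}} + \frac{Y}{7012} = \frac{-17776 - -8515}{-67} - \frac{3739}{7012} = \left(-17776 + 8515\right) \left(- \frac{1}{67}\right) - \frac{3739}{7012} = \left(-9261\right) \left(- \frac{1}{67}\right) - \frac{3739}{7012} = \frac{9261}{67} - \frac{3739}{7012} = \frac{64687619}{469804}$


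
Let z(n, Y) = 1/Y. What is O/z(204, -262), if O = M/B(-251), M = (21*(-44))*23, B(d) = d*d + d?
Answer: 2784012/31375 ≈ 88.733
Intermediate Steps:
B(d) = d + d² (B(d) = d² + d = d + d²)
M = -21252 (M = -924*23 = -21252)
O = -10626/31375 (O = -21252*(-1/(251*(1 - 251))) = -21252/((-251*(-250))) = -21252/62750 = -21252*1/62750 = -10626/31375 ≈ -0.33868)
O/z(204, -262) = -10626/(31375*(1/(-262))) = -10626/(31375*(-1/262)) = -10626/31375*(-262) = 2784012/31375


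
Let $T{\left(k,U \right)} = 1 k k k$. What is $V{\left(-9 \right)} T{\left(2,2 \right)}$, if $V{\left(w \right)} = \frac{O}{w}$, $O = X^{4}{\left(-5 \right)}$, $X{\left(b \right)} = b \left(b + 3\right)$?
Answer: $- \frac{80000}{9} \approx -8888.9$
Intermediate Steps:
$X{\left(b \right)} = b \left(3 + b\right)$
$O = 10000$ ($O = \left(- 5 \left(3 - 5\right)\right)^{4} = \left(\left(-5\right) \left(-2\right)\right)^{4} = 10^{4} = 10000$)
$T{\left(k,U \right)} = k^{3}$ ($T{\left(k,U \right)} = k k k = k^{2} k = k^{3}$)
$V{\left(w \right)} = \frac{10000}{w}$
$V{\left(-9 \right)} T{\left(2,2 \right)} = \frac{10000}{-9} \cdot 2^{3} = 10000 \left(- \frac{1}{9}\right) 8 = \left(- \frac{10000}{9}\right) 8 = - \frac{80000}{9}$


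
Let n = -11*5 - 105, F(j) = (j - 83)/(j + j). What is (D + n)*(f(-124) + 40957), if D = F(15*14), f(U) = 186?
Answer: -2759584439/420 ≈ -6.5704e+6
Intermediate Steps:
F(j) = (-83 + j)/(2*j) (F(j) = (-83 + j)/((2*j)) = (-83 + j)*(1/(2*j)) = (-83 + j)/(2*j))
n = -160 (n = -55 - 105 = -160)
D = 127/420 (D = (-83 + 15*14)/(2*((15*14))) = (1/2)*(-83 + 210)/210 = (1/2)*(1/210)*127 = 127/420 ≈ 0.30238)
(D + n)*(f(-124) + 40957) = (127/420 - 160)*(186 + 40957) = -67073/420*41143 = -2759584439/420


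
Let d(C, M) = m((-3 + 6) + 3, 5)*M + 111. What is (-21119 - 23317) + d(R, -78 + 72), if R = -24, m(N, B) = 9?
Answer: -44379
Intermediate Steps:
d(C, M) = 111 + 9*M (d(C, M) = 9*M + 111 = 111 + 9*M)
(-21119 - 23317) + d(R, -78 + 72) = (-21119 - 23317) + (111 + 9*(-78 + 72)) = -44436 + (111 + 9*(-6)) = -44436 + (111 - 54) = -44436 + 57 = -44379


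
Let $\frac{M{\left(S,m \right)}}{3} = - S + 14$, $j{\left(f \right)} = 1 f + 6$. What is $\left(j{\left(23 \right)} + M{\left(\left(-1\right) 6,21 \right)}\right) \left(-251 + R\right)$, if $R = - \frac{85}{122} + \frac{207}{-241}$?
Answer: $- \frac{660882049}{29402} \approx -22477.0$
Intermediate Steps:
$j{\left(f \right)} = 6 + f$ ($j{\left(f \right)} = f + 6 = 6 + f$)
$M{\left(S,m \right)} = 42 - 3 S$ ($M{\left(S,m \right)} = 3 \left(- S + 14\right) = 3 \left(14 - S\right) = 42 - 3 S$)
$R = - \frac{45739}{29402}$ ($R = \left(-85\right) \frac{1}{122} + 207 \left(- \frac{1}{241}\right) = - \frac{85}{122} - \frac{207}{241} = - \frac{45739}{29402} \approx -1.5556$)
$\left(j{\left(23 \right)} + M{\left(\left(-1\right) 6,21 \right)}\right) \left(-251 + R\right) = \left(\left(6 + 23\right) + \left(42 - 3 \left(\left(-1\right) 6\right)\right)\right) \left(-251 - \frac{45739}{29402}\right) = \left(29 + \left(42 - -18\right)\right) \left(- \frac{7425641}{29402}\right) = \left(29 + \left(42 + 18\right)\right) \left(- \frac{7425641}{29402}\right) = \left(29 + 60\right) \left(- \frac{7425641}{29402}\right) = 89 \left(- \frac{7425641}{29402}\right) = - \frac{660882049}{29402}$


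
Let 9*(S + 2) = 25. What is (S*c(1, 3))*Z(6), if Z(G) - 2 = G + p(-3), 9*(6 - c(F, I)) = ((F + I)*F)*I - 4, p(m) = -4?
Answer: 1288/81 ≈ 15.901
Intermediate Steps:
c(F, I) = 58/9 - F*I*(F + I)/9 (c(F, I) = 6 - (((F + I)*F)*I - 4)/9 = 6 - ((F*(F + I))*I - 4)/9 = 6 - (F*I*(F + I) - 4)/9 = 6 - (-4 + F*I*(F + I))/9 = 6 + (4/9 - F*I*(F + I)/9) = 58/9 - F*I*(F + I)/9)
Z(G) = -2 + G (Z(G) = 2 + (G - 4) = 2 + (-4 + G) = -2 + G)
S = 7/9 (S = -2 + (⅑)*25 = -2 + 25/9 = 7/9 ≈ 0.77778)
(S*c(1, 3))*Z(6) = (7*(58/9 - ⅑*1*3² - ⅑*3*1²)/9)*(-2 + 6) = (7*(58/9 - ⅑*1*9 - ⅑*3*1)/9)*4 = (7*(58/9 - 1 - ⅓)/9)*4 = ((7/9)*(46/9))*4 = (322/81)*4 = 1288/81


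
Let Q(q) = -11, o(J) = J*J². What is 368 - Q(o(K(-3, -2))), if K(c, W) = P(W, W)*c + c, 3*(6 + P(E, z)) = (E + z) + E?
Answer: 379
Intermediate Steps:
P(E, z) = -6 + z/3 + 2*E/3 (P(E, z) = -6 + ((E + z) + E)/3 = -6 + (z + 2*E)/3 = -6 + (z/3 + 2*E/3) = -6 + z/3 + 2*E/3)
K(c, W) = c + c*(-6 + W) (K(c, W) = (-6 + W/3 + 2*W/3)*c + c = (-6 + W)*c + c = c*(-6 + W) + c = c + c*(-6 + W))
o(J) = J³
368 - Q(o(K(-3, -2))) = 368 - 1*(-11) = 368 + 11 = 379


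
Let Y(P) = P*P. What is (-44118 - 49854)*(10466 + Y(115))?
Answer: -2226290652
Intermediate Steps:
Y(P) = P²
(-44118 - 49854)*(10466 + Y(115)) = (-44118 - 49854)*(10466 + 115²) = -93972*(10466 + 13225) = -93972*23691 = -2226290652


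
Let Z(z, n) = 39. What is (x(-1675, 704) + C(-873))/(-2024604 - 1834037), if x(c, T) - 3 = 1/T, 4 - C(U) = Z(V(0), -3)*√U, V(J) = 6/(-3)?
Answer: -4929/2716483264 + 117*I*√97/3858641 ≈ -1.8145e-6 + 0.00029863*I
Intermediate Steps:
V(J) = -2 (V(J) = 6*(-⅓) = -2)
C(U) = 4 - 39*√U
x(c, T) = 3 + 1/T
(x(-1675, 704) + C(-873))/(-2024604 - 1834037) = ((3 + 1/704) + (4 - 117*I*√97))/(-2024604 - 1834037) = ((3 + 1/704) + (4 - 117*I*√97))/(-3858641) = (2113/704 + (4 - 117*I*√97))*(-1/3858641) = (4929/704 - 117*I*√97)*(-1/3858641) = -4929/2716483264 + 117*I*√97/3858641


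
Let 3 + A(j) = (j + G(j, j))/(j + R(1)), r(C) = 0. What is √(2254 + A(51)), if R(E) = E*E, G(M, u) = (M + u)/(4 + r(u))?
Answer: √6090682/52 ≈ 47.460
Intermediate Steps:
G(M, u) = M/4 + u/4 (G(M, u) = (M + u)/(4 + 0) = (M + u)/4 = (M + u)*(¼) = M/4 + u/4)
R(E) = E²
A(j) = -3 + 3*j/(2*(1 + j)) (A(j) = -3 + (j + (j/4 + j/4))/(j + 1²) = -3 + (j + j/2)/(j + 1) = -3 + (3*j/2)/(1 + j) = -3 + 3*j/(2*(1 + j)))
√(2254 + A(51)) = √(2254 + 3*(-2 - 1*51)/(2*(1 + 51))) = √(2254 + (3/2)*(-2 - 51)/52) = √(2254 + (3/2)*(1/52)*(-53)) = √(2254 - 159/104) = √(234257/104) = √6090682/52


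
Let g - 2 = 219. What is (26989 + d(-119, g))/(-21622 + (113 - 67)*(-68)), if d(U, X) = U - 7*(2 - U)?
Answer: -26023/24750 ≈ -1.0514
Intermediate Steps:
g = 221 (g = 2 + 219 = 221)
d(U, X) = -14 + 8*U (d(U, X) = U + (-14 + 7*U) = -14 + 8*U)
(26989 + d(-119, g))/(-21622 + (113 - 67)*(-68)) = (26989 + (-14 + 8*(-119)))/(-21622 + (113 - 67)*(-68)) = (26989 + (-14 - 952))/(-21622 + 46*(-68)) = (26989 - 966)/(-21622 - 3128) = 26023/(-24750) = 26023*(-1/24750) = -26023/24750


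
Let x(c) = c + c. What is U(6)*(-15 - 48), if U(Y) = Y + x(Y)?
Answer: -1134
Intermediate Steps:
x(c) = 2*c
U(Y) = 3*Y (U(Y) = Y + 2*Y = 3*Y)
U(6)*(-15 - 48) = (3*6)*(-15 - 48) = 18*(-63) = -1134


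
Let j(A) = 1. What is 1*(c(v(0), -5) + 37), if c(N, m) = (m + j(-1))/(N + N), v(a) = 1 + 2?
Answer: 109/3 ≈ 36.333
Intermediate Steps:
v(a) = 3
c(N, m) = (1 + m)/(2*N) (c(N, m) = (m + 1)/(N + N) = (1 + m)/((2*N)) = (1 + m)*(1/(2*N)) = (1 + m)/(2*N))
1*(c(v(0), -5) + 37) = 1*((½)*(1 - 5)/3 + 37) = 1*((½)*(⅓)*(-4) + 37) = 1*(-⅔ + 37) = 1*(109/3) = 109/3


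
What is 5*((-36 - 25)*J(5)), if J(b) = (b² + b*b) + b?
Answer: -16775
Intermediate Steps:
J(b) = b + 2*b² (J(b) = (b² + b²) + b = 2*b² + b = b + 2*b²)
5*((-36 - 25)*J(5)) = 5*((-36 - 25)*(5*(1 + 2*5))) = 5*(-305*(1 + 10)) = 5*(-305*11) = 5*(-61*55) = 5*(-3355) = -16775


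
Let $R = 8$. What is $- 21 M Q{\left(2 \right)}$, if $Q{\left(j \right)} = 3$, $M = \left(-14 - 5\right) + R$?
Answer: $693$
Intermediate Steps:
$M = -11$ ($M = \left(-14 - 5\right) + 8 = -19 + 8 = -11$)
$- 21 M Q{\left(2 \right)} = \left(-21\right) \left(-11\right) 3 = 231 \cdot 3 = 693$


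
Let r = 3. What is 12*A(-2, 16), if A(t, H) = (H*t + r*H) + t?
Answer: 168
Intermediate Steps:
A(t, H) = t + 3*H + H*t (A(t, H) = (H*t + 3*H) + t = (3*H + H*t) + t = t + 3*H + H*t)
12*A(-2, 16) = 12*(-2 + 3*16 + 16*(-2)) = 12*(-2 + 48 - 32) = 12*14 = 168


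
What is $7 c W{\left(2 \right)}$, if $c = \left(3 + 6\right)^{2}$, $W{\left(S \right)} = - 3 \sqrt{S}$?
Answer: $- 1701 \sqrt{2} \approx -2405.6$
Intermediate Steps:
$c = 81$ ($c = 9^{2} = 81$)
$7 c W{\left(2 \right)} = 7 \cdot 81 \left(- 3 \sqrt{2}\right) = 567 \left(- 3 \sqrt{2}\right) = - 1701 \sqrt{2}$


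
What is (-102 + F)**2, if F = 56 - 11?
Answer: 3249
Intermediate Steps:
F = 45
(-102 + F)**2 = (-102 + 45)**2 = (-57)**2 = 3249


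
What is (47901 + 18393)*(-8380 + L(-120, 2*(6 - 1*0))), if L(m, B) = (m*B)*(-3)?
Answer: -269153640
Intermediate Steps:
L(m, B) = -3*B*m (L(m, B) = (B*m)*(-3) = -3*B*m)
(47901 + 18393)*(-8380 + L(-120, 2*(6 - 1*0))) = (47901 + 18393)*(-8380 - 3*2*(6 - 1*0)*(-120)) = 66294*(-8380 - 3*2*(6 + 0)*(-120)) = 66294*(-8380 - 3*2*6*(-120)) = 66294*(-8380 - 3*12*(-120)) = 66294*(-8380 + 4320) = 66294*(-4060) = -269153640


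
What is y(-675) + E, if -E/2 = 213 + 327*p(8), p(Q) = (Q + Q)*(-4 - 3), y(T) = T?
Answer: 72147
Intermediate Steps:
p(Q) = -14*Q (p(Q) = (2*Q)*(-7) = -14*Q)
E = 72822 (E = -2*(213 + 327*(-14*8)) = -2*(213 + 327*(-112)) = -2*(213 - 36624) = -2*(-36411) = 72822)
y(-675) + E = -675 + 72822 = 72147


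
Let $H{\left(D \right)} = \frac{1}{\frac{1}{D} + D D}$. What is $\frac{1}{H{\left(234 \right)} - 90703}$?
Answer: $- \frac{12812905}{1162168921981} \approx -1.1025 \cdot 10^{-5}$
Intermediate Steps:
$H{\left(D \right)} = \frac{1}{\frac{1}{D} + D^{2}}$
$\frac{1}{H{\left(234 \right)} - 90703} = \frac{1}{\frac{234}{1 + 234^{3}} - 90703} = \frac{1}{\frac{234}{1 + 12812904} - 90703} = \frac{1}{\frac{234}{12812905} - 90703} = \frac{1}{- \frac{1162168921981}{12812905}} = - \frac{12812905}{1162168921981}$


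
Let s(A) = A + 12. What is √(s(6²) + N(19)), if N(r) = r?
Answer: √67 ≈ 8.1853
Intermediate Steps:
s(A) = 12 + A
√(s(6²) + N(19)) = √((12 + 6²) + 19) = √((12 + 36) + 19) = √(48 + 19) = √67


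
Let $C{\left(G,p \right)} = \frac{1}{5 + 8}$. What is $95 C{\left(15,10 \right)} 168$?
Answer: $\frac{15960}{13} \approx 1227.7$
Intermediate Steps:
$C{\left(G,p \right)} = \frac{1}{13}$
$95 C{\left(15,10 \right)} 168 = 95 \cdot \frac{1}{13} \cdot 168 = \frac{95}{13} \cdot 168 = \frac{15960}{13}$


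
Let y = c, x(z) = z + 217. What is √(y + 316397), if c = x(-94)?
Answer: 2*√79130 ≈ 562.60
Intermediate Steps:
x(z) = 217 + z
c = 123 (c = 217 - 94 = 123)
y = 123
√(y + 316397) = √(123 + 316397) = √316520 = 2*√79130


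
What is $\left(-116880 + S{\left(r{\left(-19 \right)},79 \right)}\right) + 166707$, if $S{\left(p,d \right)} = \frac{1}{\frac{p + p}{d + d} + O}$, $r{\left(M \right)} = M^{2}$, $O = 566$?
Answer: $\frac{2245952104}{45075} \approx 49827.0$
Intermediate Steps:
$S{\left(p,d \right)} = \frac{1}{566 + \frac{p}{d}}$ ($S{\left(p,d \right)} = \frac{1}{\frac{p + p}{d + d} + 566} = \frac{1}{\frac{2 p}{2 d} + 566} = \frac{1}{2 p \frac{1}{2 d} + 566} = \frac{1}{\frac{p}{d} + 566} = \frac{1}{566 + \frac{p}{d}}$)
$\left(-116880 + S{\left(r{\left(-19 \right)},79 \right)}\right) + 166707 = \left(-116880 + \frac{79}{\left(-19\right)^{2} + 566 \cdot 79}\right) + 166707 = \left(-116880 + \frac{79}{361 + 44714}\right) + 166707 = \left(-116880 + \frac{79}{45075}\right) + 166707 = - \frac{5268365921}{45075} + 166707 = \frac{2245952104}{45075}$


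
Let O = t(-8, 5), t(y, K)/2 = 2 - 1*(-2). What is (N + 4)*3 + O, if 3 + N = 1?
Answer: 14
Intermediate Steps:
t(y, K) = 8 (t(y, K) = 2*(2 - 1*(-2)) = 2*(2 + 2) = 2*4 = 8)
N = -2 (N = -3 + 1 = -2)
O = 8
(N + 4)*3 + O = (-2 + 4)*3 + 8 = 2*3 + 8 = 6 + 8 = 14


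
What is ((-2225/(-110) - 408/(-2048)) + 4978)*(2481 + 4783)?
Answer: 3195154163/88 ≈ 3.6309e+7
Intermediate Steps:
((-2225/(-110) - 408/(-2048)) + 4978)*(2481 + 4783) = ((-2225*(-1/110) - 408*(-1/2048)) + 4978)*7264 = ((445/22 + 51/256) + 4978)*7264 = (57521/2816 + 4978)*7264 = (14075569/2816)*7264 = 3195154163/88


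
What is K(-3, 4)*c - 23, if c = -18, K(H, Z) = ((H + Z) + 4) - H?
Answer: -167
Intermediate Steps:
K(H, Z) = 4 + Z (K(H, Z) = (4 + H + Z) - H = 4 + Z)
K(-3, 4)*c - 23 = (4 + 4)*(-18) - 23 = 8*(-18) - 23 = -144 - 23 = -167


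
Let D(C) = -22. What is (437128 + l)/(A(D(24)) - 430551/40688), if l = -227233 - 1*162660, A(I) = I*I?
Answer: 1921897680/19262441 ≈ 99.774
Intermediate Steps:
A(I) = I²
l = -389893 (l = -227233 - 162660 = -389893)
(437128 + l)/(A(D(24)) - 430551/40688) = (437128 - 389893)/((-22)² - 430551/40688) = 47235/(484 - 430551*1/40688) = 47235/(484 - 430551/40688) = 47235/(19262441/40688) = 47235*(40688/19262441) = 1921897680/19262441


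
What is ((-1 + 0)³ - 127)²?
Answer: 16384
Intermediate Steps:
((-1 + 0)³ - 127)² = ((-1)³ - 127)² = (-1 - 127)² = (-128)² = 16384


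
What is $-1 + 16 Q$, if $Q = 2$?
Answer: $31$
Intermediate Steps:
$-1 + 16 Q = -1 + 16 \cdot 2 = -1 + 32 = 31$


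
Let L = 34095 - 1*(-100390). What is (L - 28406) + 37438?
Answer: 143517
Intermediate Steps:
L = 134485 (L = 34095 + 100390 = 134485)
(L - 28406) + 37438 = (134485 - 28406) + 37438 = 106079 + 37438 = 143517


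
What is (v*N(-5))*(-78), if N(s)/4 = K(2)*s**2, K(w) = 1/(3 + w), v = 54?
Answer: -84240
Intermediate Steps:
N(s) = 4*s**2/5 (N(s) = 4*(s**2/(3 + 2)) = 4*(s**2/5) = 4*s**2/5)
(v*N(-5))*(-78) = (54*((4/5)*(-5)**2))*(-78) = (54*((4/5)*25))*(-78) = (54*20)*(-78) = 1080*(-78) = -84240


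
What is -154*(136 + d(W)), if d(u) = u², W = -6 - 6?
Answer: -43120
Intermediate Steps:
W = -12
-154*(136 + d(W)) = -154*(136 + (-12)²) = -154*(136 + 144) = -154*280 = -43120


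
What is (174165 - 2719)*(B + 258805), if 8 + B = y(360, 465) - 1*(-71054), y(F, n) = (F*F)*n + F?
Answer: 10388635099106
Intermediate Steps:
y(F, n) = F + n*F² (y(F, n) = F²*n + F = n*F² + F = F + n*F²)
B = 60335406 (B = -8 + (360*(1 + 360*465) - 1*(-71054)) = -8 + (360*(1 + 167400) + 71054) = -8 + (360*167401 + 71054) = -8 + (60264360 + 71054) = -8 + 60335414 = 60335406)
(174165 - 2719)*(B + 258805) = (174165 - 2719)*(60335406 + 258805) = 171446*60594211 = 10388635099106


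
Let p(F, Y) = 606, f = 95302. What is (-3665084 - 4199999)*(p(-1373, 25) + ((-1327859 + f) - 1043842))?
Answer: 17899300835819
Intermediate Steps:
(-3665084 - 4199999)*(p(-1373, 25) + ((-1327859 + f) - 1043842)) = (-3665084 - 4199999)*(606 + ((-1327859 + 95302) - 1043842)) = -7865083*(606 + (-1232557 - 1043842)) = -7865083*(606 - 2276399) = -7865083*(-2275793) = 17899300835819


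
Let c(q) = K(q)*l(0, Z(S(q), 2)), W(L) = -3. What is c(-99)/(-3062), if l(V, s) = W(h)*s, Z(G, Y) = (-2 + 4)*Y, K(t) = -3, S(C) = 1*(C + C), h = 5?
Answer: -18/1531 ≈ -0.011757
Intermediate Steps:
S(C) = 2*C (S(C) = 1*(2*C) = 2*C)
Z(G, Y) = 2*Y
l(V, s) = -3*s
c(q) = 36 (c(q) = -(-9)*2*2 = -(-9)*4 = -3*(-12) = 36)
c(-99)/(-3062) = 36/(-3062) = 36*(-1/3062) = -18/1531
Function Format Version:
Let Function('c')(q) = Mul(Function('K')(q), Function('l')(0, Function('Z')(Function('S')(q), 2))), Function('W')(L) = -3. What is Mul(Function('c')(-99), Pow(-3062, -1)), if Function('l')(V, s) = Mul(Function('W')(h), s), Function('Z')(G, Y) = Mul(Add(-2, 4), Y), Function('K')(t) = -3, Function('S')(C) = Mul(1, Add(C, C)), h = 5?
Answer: Rational(-18, 1531) ≈ -0.011757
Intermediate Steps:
Function('S')(C) = Mul(2, C) (Function('S')(C) = Mul(1, Mul(2, C)) = Mul(2, C))
Function('Z')(G, Y) = Mul(2, Y)
Function('l')(V, s) = Mul(-3, s)
Function('c')(q) = 36 (Function('c')(q) = Mul(-3, Mul(-3, Mul(2, 2))) = Mul(-3, Mul(-3, 4)) = Mul(-3, -12) = 36)
Mul(Function('c')(-99), Pow(-3062, -1)) = Mul(36, Pow(-3062, -1)) = Mul(36, Rational(-1, 3062)) = Rational(-18, 1531)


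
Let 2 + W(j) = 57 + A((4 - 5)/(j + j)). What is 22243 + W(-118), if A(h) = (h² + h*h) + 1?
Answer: 620982553/27848 ≈ 22299.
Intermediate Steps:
A(h) = 1 + 2*h² (A(h) = (h² + h²) + 1 = 2*h² + 1 = 1 + 2*h²)
W(j) = 56 + 1/(2*j²) (W(j) = -2 + (57 + (1 + 2*((4 - 5)/(j + j))²)) = -2 + (57 + (1 + 2*(-1/(2*j))²)) = -2 + (57 + (1 + 2*(1/(4*j²)))) = -2 + (57 + (1 + 1/(2*j²))) = -2 + (58 + 1/(2*j²)) = 56 + 1/(2*j²))
22243 + W(-118) = 22243 + (56 + (½)/(-118)²) = 22243 + (56 + (½)*(1/13924)) = 22243 + (56 + 1/27848) = 22243 + 1559489/27848 = 620982553/27848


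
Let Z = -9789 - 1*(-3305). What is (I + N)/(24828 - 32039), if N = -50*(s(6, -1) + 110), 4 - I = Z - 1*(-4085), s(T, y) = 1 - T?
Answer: 2847/7211 ≈ 0.39481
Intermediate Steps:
Z = -6484 (Z = -9789 + 3305 = -6484)
I = 2403 (I = 4 - (-6484 - 1*(-4085)) = 4 - (-6484 + 4085) = 4 - 1*(-2399) = 4 + 2399 = 2403)
N = -5250 (N = -50*((1 - 1*6) + 110) = -50*((1 - 6) + 110) = -50*(-5 + 110) = -50*105 = -5250)
(I + N)/(24828 - 32039) = (2403 - 5250)/(24828 - 32039) = -2847/(-7211) = -2847*(-1/7211) = 2847/7211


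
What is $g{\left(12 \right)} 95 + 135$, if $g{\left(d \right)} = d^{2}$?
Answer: $13815$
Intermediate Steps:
$g{\left(12 \right)} 95 + 135 = 12^{2} \cdot 95 + 135 = 144 \cdot 95 + 135 = 13680 + 135 = 13815$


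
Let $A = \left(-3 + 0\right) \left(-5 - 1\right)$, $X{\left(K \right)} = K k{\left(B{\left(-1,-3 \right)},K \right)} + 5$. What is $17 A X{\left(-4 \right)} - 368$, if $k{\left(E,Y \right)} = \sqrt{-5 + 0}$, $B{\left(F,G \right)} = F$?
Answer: $1162 - 1224 i \sqrt{5} \approx 1162.0 - 2736.9 i$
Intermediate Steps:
$k{\left(E,Y \right)} = i \sqrt{5}$ ($k{\left(E,Y \right)} = \sqrt{-5} = i \sqrt{5}$)
$X{\left(K \right)} = 5 + i K \sqrt{5}$ ($X{\left(K \right)} = K i \sqrt{5} + 5 = i K \sqrt{5} + 5 = 5 + i K \sqrt{5}$)
$A = 18$ ($A = \left(-3\right) \left(-6\right) = 18$)
$17 A X{\left(-4 \right)} - 368 = 17 \cdot 18 \left(5 + i \left(-4\right) \sqrt{5}\right) - 368 = 306 \left(5 - 4 i \sqrt{5}\right) - 368 = \left(1530 - 1224 i \sqrt{5}\right) - 368 = 1162 - 1224 i \sqrt{5}$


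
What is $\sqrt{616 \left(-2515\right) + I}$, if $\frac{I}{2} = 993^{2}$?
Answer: $\sqrt{422858} \approx 650.28$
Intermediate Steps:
$I = 1972098$ ($I = 2 \cdot 993^{2} = 2 \cdot 986049 = 1972098$)
$\sqrt{616 \left(-2515\right) + I} = \sqrt{616 \left(-2515\right) + 1972098} = \sqrt{-1549240 + 1972098} = \sqrt{422858}$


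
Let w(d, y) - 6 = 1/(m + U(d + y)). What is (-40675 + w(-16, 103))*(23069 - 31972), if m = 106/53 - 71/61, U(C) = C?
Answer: 1940003238223/5358 ≈ 3.6208e+8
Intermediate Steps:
m = 51/61 (m = 106*(1/53) - 71*1/61 = 2 - 71/61 = 51/61 ≈ 0.83607)
w(d, y) = 6 + 1/(51/61 + d + y) (w(d, y) = 6 + 1/(51/61 + (d + y)) = 6 + 1/(51/61 + d + y))
(-40675 + w(-16, 103))*(23069 - 31972) = (-40675 + (367 + 366*(-16) + 366*103)/(51 + 61*(-16) + 61*103))*(23069 - 31972) = (-40675 + (367 - 5856 + 37698)/(51 - 976 + 6283))*(-8903) = (-40675 + 32209/5358)*(-8903) = -217904441/5358*(-8903) = 1940003238223/5358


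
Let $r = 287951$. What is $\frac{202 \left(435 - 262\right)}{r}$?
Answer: $\frac{346}{2851} \approx 0.12136$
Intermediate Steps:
$\frac{202 \left(435 - 262\right)}{r} = \frac{202 \left(435 - 262\right)}{287951} = 202 \cdot 173 \cdot \frac{1}{287951} = 34946 \cdot \frac{1}{287951} = \frac{346}{2851}$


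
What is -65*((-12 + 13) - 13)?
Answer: 780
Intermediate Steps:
-65*((-12 + 13) - 13) = -65*(1 - 13) = -65*(-12) = 780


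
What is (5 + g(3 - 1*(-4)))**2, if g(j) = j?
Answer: 144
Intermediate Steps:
(5 + g(3 - 1*(-4)))**2 = (5 + (3 - 1*(-4)))**2 = (5 + (3 + 4))**2 = (5 + 7)**2 = 12**2 = 144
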